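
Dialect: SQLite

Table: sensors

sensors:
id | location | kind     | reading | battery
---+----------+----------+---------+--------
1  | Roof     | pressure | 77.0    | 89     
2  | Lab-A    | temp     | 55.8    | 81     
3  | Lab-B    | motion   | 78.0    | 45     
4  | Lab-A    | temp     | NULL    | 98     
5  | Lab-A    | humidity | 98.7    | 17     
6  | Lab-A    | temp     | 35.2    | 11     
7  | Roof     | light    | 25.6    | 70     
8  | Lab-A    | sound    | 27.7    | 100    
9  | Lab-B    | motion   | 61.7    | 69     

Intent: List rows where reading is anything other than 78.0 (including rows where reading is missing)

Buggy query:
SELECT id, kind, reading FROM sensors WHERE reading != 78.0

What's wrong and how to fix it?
Bug: 'reading != 78.0' is unknown when reading is NULL, so NULL rows are silently excluded

Fix: Handle NULL separately with IS NULL alongside the inequality

Corrected query:
SELECT id, kind, reading FROM sensors WHERE reading != 78.0 OR reading IS NULL

Result:
id | kind     | reading
---+----------+--------
1  | pressure | 77     
2  | temp     | 55.8   
4  | temp     | NULL   
5  | humidity | 98.7   
6  | temp     | 35.2   
7  | light    | 25.6   
8  | sound    | 27.7   
9  | motion   | 61.7   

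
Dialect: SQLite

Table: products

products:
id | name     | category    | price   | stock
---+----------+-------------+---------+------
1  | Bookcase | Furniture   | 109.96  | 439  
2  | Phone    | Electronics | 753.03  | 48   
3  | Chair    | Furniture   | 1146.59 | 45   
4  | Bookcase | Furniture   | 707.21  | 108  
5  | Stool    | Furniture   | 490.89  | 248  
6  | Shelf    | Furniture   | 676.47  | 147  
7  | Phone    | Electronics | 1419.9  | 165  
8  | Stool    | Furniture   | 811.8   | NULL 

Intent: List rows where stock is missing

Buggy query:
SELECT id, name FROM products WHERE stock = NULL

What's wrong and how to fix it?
Bug: '= NULL' is always unknown in SQL three-valued logic, so no rows match

Fix: Use IS NULL to test for NULL

Corrected query:
SELECT id, name FROM products WHERE stock IS NULL

Result:
id | name 
---+------
8  | Stool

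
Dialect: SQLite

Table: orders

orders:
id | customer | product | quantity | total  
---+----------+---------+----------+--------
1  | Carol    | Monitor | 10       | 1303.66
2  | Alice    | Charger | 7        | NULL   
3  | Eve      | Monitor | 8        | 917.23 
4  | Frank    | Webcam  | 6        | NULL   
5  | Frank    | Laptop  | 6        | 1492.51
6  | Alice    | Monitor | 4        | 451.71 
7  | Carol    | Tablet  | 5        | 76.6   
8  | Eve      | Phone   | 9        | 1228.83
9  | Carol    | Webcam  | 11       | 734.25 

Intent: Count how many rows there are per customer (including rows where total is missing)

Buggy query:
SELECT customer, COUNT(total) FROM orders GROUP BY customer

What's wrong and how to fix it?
Bug: COUNT(total) skips NULLs, so groups with missing total are undercounted

Fix: Use COUNT(*) to count all rows regardless of NULL

Corrected query:
SELECT customer, COUNT(*) FROM orders GROUP BY customer

Result:
customer | COUNT(*)
---------+---------
Alice    | 2       
Carol    | 3       
Eve      | 2       
Frank    | 2       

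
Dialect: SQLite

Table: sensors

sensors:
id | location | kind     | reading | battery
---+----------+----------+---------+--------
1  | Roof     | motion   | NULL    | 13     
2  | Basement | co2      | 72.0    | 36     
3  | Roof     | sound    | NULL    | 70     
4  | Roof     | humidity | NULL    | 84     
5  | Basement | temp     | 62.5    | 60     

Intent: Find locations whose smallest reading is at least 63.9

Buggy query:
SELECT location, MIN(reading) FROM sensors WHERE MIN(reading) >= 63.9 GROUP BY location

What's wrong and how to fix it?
Bug: MIN() in WHERE is a misuse of aggregate

Fix: Use HAVING for the per-group MIN condition

Corrected query:
SELECT location, MIN(reading) FROM sensors GROUP BY location HAVING MIN(reading) >= 63.9

Result:
(no rows)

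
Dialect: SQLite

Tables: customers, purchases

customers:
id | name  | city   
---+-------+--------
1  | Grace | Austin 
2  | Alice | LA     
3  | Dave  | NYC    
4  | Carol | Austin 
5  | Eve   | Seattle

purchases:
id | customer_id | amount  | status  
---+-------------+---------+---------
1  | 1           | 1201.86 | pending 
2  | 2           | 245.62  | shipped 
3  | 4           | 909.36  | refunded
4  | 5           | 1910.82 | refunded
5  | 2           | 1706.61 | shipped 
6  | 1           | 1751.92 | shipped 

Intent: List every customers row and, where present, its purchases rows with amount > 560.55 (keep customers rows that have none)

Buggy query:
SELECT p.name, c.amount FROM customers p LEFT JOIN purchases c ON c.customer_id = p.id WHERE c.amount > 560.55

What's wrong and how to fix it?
Bug: A WHERE condition on the right-hand table after LEFT JOIN drops unmatched parents

Fix: Move the right-table condition into the ON clause so unmatched parents are kept

Corrected query:
SELECT p.name, c.amount FROM customers p LEFT JOIN purchases c ON c.customer_id = p.id AND c.amount > 560.55

Result:
name  | amount 
------+--------
Grace | 1201.86
Grace | 1751.92
Alice | 1706.61
Dave  | NULL   
Carol | 909.36 
Eve   | 1910.82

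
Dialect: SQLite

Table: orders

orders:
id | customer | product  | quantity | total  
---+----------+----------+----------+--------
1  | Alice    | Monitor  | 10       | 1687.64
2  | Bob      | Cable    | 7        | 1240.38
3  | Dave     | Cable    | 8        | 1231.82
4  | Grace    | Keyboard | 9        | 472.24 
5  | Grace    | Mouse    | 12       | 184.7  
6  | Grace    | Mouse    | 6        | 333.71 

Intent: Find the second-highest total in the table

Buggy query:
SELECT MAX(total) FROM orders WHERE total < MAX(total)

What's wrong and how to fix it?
Bug: The inner MAX is an aggregate inside WHERE, which is not allowed

Fix: Put the inner MAX in a scalar subquery

Corrected query:
SELECT MAX(total) FROM orders WHERE total < (SELECT MAX(total) FROM orders)

Result:
MAX(total)
----------
1240.38   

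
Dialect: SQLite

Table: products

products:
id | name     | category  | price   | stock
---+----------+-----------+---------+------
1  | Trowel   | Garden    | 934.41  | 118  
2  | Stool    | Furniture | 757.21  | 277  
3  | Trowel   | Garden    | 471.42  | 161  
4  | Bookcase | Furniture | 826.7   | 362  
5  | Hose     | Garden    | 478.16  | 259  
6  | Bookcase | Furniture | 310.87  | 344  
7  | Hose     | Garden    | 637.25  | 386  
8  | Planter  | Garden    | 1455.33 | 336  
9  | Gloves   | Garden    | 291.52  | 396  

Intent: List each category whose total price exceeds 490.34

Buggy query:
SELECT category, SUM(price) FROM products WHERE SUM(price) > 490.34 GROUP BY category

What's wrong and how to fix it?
Bug: Aggregate functions cannot appear in a WHERE clause

Fix: Use HAVING (which filters groups after aggregation) instead of WHERE

Corrected query:
SELECT category, SUM(price) FROM products GROUP BY category HAVING SUM(price) > 490.34

Result:
category  | SUM(price)
----------+-----------
Furniture | 1894.78   
Garden    | 4268.09   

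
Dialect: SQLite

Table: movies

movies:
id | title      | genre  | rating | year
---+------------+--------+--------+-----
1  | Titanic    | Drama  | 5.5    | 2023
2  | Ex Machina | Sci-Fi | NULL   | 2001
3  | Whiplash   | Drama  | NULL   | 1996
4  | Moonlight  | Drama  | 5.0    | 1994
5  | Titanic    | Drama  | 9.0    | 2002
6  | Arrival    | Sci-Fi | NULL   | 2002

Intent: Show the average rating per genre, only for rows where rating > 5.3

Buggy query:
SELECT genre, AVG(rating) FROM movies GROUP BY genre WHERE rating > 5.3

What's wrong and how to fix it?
Bug: Row-level WHERE must come before GROUP BY in the clause order

Fix: Place WHERE between FROM and GROUP BY

Corrected query:
SELECT genre, AVG(rating) FROM movies WHERE rating > 5.3 GROUP BY genre

Result:
genre | AVG(rating)
------+------------
Drama | 7.25       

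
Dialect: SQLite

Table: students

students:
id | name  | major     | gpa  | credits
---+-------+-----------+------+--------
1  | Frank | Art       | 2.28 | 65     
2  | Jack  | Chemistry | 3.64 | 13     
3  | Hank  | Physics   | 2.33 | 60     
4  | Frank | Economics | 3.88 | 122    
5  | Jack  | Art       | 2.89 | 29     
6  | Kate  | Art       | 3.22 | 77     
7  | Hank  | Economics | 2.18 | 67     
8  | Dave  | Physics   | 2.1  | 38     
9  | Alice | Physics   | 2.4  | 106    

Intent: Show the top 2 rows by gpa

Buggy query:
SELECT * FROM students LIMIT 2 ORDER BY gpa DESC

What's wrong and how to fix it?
Bug: ORDER BY cannot follow LIMIT; LIMIT is the final clause

Fix: Swap the clauses: ORDER BY first, then LIMIT

Corrected query:
SELECT * FROM students ORDER BY gpa DESC LIMIT 2

Result:
id | name  | major     | gpa  | credits
---+-------+-----------+------+--------
4  | Frank | Economics | 3.88 | 122    
2  | Jack  | Chemistry | 3.64 | 13     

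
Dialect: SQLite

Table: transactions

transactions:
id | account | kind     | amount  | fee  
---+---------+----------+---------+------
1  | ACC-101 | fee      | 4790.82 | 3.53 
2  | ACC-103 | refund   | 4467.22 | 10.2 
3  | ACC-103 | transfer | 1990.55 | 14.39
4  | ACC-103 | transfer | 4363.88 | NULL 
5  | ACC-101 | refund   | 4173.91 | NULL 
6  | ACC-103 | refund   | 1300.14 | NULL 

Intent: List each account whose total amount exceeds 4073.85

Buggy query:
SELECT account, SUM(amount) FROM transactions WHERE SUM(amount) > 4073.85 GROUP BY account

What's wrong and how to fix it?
Bug: SUM(amount) is an aggregate, but WHERE filters rows before aggregation

Fix: Use HAVING (which filters groups after aggregation) instead of WHERE

Corrected query:
SELECT account, SUM(amount) FROM transactions GROUP BY account HAVING SUM(amount) > 4073.85

Result:
account | SUM(amount)
--------+------------
ACC-101 | 8964.73    
ACC-103 | 12121.79   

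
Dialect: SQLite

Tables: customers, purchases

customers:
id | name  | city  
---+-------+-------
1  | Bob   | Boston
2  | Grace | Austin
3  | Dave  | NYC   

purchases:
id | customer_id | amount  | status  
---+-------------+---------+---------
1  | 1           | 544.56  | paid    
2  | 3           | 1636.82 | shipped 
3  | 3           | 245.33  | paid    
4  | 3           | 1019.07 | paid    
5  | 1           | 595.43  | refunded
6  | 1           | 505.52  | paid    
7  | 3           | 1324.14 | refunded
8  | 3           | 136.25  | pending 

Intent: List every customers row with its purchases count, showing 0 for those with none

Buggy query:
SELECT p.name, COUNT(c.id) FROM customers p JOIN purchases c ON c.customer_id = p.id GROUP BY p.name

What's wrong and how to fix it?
Bug: An inner join excludes parents with zero children

Fix: Switch to LEFT JOIN to retain unmatched parent rows

Corrected query:
SELECT p.name, COUNT(c.id) FROM customers p LEFT JOIN purchases c ON c.customer_id = p.id GROUP BY p.name

Result:
name  | COUNT(c.id)
------+------------
Bob   | 3          
Dave  | 5          
Grace | 0          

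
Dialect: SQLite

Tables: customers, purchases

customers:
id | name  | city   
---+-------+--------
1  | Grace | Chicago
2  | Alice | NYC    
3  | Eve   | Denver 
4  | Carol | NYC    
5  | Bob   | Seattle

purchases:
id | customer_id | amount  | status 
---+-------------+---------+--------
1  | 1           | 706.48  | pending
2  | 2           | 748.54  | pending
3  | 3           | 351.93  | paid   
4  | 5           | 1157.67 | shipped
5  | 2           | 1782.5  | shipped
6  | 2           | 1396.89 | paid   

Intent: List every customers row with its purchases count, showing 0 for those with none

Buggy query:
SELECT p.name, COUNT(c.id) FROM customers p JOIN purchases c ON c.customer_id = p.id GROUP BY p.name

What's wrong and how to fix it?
Bug: An inner join excludes parents with zero children

Fix: Use LEFT JOIN so parents without children still appear (COUNT(c.id) gives 0)

Corrected query:
SELECT p.name, COUNT(c.id) FROM customers p LEFT JOIN purchases c ON c.customer_id = p.id GROUP BY p.name

Result:
name  | COUNT(c.id)
------+------------
Alice | 3          
Bob   | 1          
Carol | 0          
Eve   | 1          
Grace | 1          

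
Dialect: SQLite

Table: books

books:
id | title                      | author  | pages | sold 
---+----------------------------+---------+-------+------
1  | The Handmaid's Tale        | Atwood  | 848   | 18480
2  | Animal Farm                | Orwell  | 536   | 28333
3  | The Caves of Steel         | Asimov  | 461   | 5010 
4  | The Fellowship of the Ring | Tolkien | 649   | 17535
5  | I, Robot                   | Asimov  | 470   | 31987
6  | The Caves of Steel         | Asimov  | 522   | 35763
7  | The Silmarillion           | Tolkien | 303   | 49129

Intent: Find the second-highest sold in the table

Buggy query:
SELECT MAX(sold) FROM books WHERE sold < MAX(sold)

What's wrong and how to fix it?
Bug: MAX(sold) on the right of the comparison is an aggregate-in-WHERE error

Fix: Compute the overall MAX in a subquery, then take MAX of rows below it

Corrected query:
SELECT MAX(sold) FROM books WHERE sold < (SELECT MAX(sold) FROM books)

Result:
MAX(sold)
---------
35763    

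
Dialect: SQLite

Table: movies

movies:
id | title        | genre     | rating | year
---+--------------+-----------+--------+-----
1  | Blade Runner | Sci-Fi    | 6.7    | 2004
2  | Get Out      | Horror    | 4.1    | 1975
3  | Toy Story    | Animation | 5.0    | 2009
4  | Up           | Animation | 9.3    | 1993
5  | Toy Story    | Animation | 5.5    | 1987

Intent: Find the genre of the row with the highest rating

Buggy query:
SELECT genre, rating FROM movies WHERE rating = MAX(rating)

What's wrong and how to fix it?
Bug: WHERE is evaluated per row; an aggregate over the whole table isn't defined there

Fix: Wrap MAX in a scalar subquery so WHERE compares against a single value

Corrected query:
SELECT genre, rating FROM movies WHERE rating = (SELECT MAX(rating) FROM movies)

Result:
genre     | rating
----------+-------
Animation | 9.3   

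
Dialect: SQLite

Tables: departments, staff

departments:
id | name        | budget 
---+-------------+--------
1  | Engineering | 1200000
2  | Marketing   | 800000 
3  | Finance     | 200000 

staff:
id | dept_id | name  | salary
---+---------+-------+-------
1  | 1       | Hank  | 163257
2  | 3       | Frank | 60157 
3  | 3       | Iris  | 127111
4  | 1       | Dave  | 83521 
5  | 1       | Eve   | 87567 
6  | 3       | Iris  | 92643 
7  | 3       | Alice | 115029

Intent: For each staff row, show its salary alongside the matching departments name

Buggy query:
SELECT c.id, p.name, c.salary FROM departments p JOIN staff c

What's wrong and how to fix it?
Bug: JOIN with no ON clause produces a cartesian product; every staff row pairs with every departments row

Fix: Specify the join condition linking the foreign key to the parent id

Corrected query:
SELECT c.id, p.name, c.salary FROM departments p JOIN staff c ON c.dept_id = p.id

Result:
id | name        | salary
---+-------------+-------
1  | Engineering | 163257
2  | Finance     | 60157 
3  | Finance     | 127111
4  | Engineering | 83521 
5  | Engineering | 87567 
6  | Finance     | 92643 
7  | Finance     | 115029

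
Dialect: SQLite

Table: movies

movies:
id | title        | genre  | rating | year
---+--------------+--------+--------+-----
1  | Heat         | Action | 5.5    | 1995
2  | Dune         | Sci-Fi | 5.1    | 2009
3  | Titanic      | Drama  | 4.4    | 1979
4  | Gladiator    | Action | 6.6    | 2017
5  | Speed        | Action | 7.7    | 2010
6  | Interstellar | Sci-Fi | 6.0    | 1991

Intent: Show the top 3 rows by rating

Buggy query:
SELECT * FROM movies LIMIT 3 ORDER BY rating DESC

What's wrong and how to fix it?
Bug: ORDER BY cannot follow LIMIT; LIMIT is the final clause

Fix: Swap the clauses: ORDER BY first, then LIMIT

Corrected query:
SELECT * FROM movies ORDER BY rating DESC LIMIT 3

Result:
id | title        | genre  | rating | year
---+--------------+--------+--------+-----
5  | Speed        | Action | 7.7    | 2010
4  | Gladiator    | Action | 6.6    | 2017
6  | Interstellar | Sci-Fi | 6      | 1991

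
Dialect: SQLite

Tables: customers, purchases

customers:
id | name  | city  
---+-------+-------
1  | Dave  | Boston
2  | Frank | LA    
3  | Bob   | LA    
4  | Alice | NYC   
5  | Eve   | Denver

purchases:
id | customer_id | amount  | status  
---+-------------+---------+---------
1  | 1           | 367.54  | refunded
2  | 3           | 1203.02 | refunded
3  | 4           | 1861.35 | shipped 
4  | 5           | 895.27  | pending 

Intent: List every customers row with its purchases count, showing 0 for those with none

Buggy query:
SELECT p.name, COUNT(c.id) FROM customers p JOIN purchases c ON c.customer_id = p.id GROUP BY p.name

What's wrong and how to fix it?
Bug: INNER JOIN drops customers rows that have no matching purchases rows

Fix: Use LEFT JOIN so parents without children still appear (COUNT(c.id) gives 0)

Corrected query:
SELECT p.name, COUNT(c.id) FROM customers p LEFT JOIN purchases c ON c.customer_id = p.id GROUP BY p.name

Result:
name  | COUNT(c.id)
------+------------
Alice | 1          
Bob   | 1          
Dave  | 1          
Eve   | 1          
Frank | 0          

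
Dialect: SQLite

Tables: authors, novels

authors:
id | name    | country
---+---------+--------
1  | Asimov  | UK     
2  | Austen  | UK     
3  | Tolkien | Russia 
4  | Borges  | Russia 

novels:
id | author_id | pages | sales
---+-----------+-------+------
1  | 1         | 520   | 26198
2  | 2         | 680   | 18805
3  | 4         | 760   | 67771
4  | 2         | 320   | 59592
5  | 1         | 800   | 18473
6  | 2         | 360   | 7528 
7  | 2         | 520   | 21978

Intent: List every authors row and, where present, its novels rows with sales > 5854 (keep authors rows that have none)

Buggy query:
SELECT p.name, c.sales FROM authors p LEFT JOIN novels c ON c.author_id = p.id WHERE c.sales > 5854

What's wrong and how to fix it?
Bug: Filtering c.sales in WHERE discards the NULL rows produced by LEFT JOIN, turning it into an inner join

Fix: Put 'c.sales > 5854' in the JOIN's ON clause instead of WHERE

Corrected query:
SELECT p.name, c.sales FROM authors p LEFT JOIN novels c ON c.author_id = p.id AND c.sales > 5854

Result:
name    | sales
--------+------
Asimov  | 18473
Asimov  | 26198
Austen  | 7528 
Austen  | 18805
Austen  | 21978
Austen  | 59592
Tolkien | NULL 
Borges  | 67771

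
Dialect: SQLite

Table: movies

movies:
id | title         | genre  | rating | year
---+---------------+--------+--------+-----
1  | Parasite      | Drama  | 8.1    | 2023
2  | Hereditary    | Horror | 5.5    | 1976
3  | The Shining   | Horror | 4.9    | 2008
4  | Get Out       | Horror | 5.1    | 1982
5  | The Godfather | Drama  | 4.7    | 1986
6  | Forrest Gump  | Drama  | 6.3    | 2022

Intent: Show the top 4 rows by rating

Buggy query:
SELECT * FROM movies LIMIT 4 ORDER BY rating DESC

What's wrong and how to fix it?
Bug: LIMIT must come after ORDER BY

Fix: Sort with ORDER BY, then apply LIMIT

Corrected query:
SELECT * FROM movies ORDER BY rating DESC LIMIT 4

Result:
id | title        | genre  | rating | year
---+--------------+--------+--------+-----
1  | Parasite     | Drama  | 8.1    | 2023
6  | Forrest Gump | Drama  | 6.3    | 2022
2  | Hereditary   | Horror | 5.5    | 1976
4  | Get Out      | Horror | 5.1    | 1982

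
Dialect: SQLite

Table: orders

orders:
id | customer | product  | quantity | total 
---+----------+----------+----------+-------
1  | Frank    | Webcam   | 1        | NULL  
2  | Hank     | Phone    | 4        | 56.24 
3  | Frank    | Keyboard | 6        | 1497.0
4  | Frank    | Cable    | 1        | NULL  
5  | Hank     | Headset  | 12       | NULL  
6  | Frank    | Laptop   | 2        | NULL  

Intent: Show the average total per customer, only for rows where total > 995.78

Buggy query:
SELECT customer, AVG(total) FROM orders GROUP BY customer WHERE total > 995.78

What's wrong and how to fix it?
Bug: WHERE cannot follow GROUP BY

Fix: Move the WHERE clause before GROUP BY

Corrected query:
SELECT customer, AVG(total) FROM orders WHERE total > 995.78 GROUP BY customer

Result:
customer | AVG(total)
---------+-----------
Frank    | 1497      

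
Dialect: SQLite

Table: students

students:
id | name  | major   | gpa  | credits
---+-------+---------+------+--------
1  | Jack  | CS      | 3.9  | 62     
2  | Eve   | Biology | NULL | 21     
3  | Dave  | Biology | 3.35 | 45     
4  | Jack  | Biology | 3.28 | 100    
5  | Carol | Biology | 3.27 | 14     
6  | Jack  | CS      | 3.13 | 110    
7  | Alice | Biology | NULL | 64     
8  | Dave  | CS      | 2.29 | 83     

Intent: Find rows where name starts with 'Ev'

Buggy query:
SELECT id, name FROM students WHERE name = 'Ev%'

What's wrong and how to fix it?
Bug: Wildcards only work with LIKE; '=' treats '%' as a literal character

Fix: Replace '=' with LIKE so 'Ev%' is treated as a pattern

Corrected query:
SELECT id, name FROM students WHERE name LIKE 'Ev%'

Result:
id | name
---+-----
2  | Eve 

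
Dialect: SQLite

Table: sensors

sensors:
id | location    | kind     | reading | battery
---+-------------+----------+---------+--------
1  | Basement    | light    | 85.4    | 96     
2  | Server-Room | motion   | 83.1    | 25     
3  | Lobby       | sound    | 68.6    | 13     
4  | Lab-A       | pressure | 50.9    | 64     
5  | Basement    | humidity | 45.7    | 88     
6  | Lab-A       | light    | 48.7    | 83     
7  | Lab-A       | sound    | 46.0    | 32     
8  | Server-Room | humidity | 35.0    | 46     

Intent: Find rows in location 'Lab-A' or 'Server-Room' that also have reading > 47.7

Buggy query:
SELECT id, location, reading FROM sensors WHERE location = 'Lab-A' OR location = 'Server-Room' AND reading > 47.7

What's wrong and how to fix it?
Bug: AND binds tighter than OR, so this parses as location = 'Lab-A' OR (location = 'Server-Room' AND reading > 47.7)

Fix: Add parentheses around the OR so the AND applies to both alternatives

Corrected query:
SELECT id, location, reading FROM sensors WHERE (location = 'Lab-A' OR location = 'Server-Room') AND reading > 47.7

Result:
id | location    | reading
---+-------------+--------
2  | Server-Room | 83.1   
4  | Lab-A       | 50.9   
6  | Lab-A       | 48.7   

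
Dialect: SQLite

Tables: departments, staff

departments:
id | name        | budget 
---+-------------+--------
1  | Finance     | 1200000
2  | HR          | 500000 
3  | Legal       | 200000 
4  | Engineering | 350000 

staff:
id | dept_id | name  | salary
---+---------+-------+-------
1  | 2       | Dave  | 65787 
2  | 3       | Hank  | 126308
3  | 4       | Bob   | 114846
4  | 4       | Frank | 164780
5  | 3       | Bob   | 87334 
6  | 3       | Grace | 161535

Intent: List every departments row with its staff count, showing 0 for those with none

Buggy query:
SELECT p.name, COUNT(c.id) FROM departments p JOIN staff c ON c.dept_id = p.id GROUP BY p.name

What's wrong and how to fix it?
Bug: An inner join excludes parents with zero children

Fix: Use LEFT JOIN so parents without children still appear (COUNT(c.id) gives 0)

Corrected query:
SELECT p.name, COUNT(c.id) FROM departments p LEFT JOIN staff c ON c.dept_id = p.id GROUP BY p.name

Result:
name        | COUNT(c.id)
------------+------------
Engineering | 2          
Finance     | 0          
HR          | 1          
Legal       | 3          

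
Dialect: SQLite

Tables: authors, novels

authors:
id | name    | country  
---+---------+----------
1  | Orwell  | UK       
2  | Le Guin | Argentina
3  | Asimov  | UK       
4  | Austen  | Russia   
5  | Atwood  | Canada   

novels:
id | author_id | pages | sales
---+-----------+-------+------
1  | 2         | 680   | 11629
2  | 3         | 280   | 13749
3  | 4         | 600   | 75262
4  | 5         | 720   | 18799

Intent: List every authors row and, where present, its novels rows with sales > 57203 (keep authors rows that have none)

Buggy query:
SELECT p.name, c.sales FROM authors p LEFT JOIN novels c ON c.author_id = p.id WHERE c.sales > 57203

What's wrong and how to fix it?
Bug: A WHERE condition on the right-hand table after LEFT JOIN drops unmatched parents

Fix: Move the right-table condition into the ON clause so unmatched parents are kept

Corrected query:
SELECT p.name, c.sales FROM authors p LEFT JOIN novels c ON c.author_id = p.id AND c.sales > 57203

Result:
name    | sales
--------+------
Orwell  | NULL 
Le Guin | NULL 
Asimov  | NULL 
Austen  | 75262
Atwood  | NULL 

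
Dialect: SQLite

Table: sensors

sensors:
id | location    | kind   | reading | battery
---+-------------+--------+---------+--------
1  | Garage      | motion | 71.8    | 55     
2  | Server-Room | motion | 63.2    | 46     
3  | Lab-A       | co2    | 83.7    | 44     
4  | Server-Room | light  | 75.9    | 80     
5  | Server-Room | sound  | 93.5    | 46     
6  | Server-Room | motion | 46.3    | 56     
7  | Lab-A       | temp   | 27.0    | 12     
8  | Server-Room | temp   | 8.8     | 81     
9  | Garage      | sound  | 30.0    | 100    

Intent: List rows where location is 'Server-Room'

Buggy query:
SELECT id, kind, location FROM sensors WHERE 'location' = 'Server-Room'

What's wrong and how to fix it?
Bug: 'location' in single quotes is a string literal, not the column; the comparison is literal-vs-literal and never true

Fix: Reference the column as location without single quotes

Corrected query:
SELECT id, kind, location FROM sensors WHERE location = 'Server-Room'

Result:
id | kind   | location   
---+--------+------------
2  | motion | Server-Room
4  | light  | Server-Room
5  | sound  | Server-Room
6  | motion | Server-Room
8  | temp   | Server-Room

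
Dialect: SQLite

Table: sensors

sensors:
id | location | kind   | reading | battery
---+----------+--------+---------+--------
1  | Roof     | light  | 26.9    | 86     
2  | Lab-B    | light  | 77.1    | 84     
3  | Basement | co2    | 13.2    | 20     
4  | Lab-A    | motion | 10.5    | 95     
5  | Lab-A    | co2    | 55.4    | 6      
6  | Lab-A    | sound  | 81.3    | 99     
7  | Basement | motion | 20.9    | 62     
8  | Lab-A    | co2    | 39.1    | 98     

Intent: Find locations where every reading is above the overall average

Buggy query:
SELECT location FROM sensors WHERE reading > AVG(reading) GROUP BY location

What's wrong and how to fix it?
Bug: AVG() is an aggregate; it can't sit directly in WHERE

Fix: Use a subquery for AVG and a HAVING MIN(...) filter so the condition holds for every row in the group

Corrected query:
SELECT location FROM sensors GROUP BY location HAVING MIN(reading) > (SELECT AVG(reading) FROM sensors)

Result:
location
--------
Lab-B   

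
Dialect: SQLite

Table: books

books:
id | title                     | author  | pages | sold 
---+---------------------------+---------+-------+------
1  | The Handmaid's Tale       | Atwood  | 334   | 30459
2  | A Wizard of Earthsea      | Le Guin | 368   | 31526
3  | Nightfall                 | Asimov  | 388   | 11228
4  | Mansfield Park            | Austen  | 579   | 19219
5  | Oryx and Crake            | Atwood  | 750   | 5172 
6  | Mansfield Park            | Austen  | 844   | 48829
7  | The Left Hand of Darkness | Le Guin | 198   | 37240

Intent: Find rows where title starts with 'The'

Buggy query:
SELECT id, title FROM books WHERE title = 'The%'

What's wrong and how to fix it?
Bug: Wildcards only work with LIKE; '=' treats '%' as a literal character

Fix: Replace '=' with LIKE so 'The%' is treated as a pattern

Corrected query:
SELECT id, title FROM books WHERE title LIKE 'The%'

Result:
id | title                    
---+--------------------------
1  | The Handmaid's Tale      
7  | The Left Hand of Darkness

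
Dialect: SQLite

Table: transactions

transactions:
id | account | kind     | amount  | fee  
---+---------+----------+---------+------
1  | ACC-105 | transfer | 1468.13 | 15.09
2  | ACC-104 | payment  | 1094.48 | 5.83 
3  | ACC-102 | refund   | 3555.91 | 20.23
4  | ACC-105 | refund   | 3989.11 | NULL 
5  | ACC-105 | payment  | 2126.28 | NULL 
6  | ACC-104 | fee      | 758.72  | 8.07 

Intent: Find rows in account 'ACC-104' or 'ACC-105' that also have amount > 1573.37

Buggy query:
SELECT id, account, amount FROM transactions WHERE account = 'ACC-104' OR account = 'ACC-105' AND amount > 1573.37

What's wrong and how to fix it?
Bug: AND binds tighter than OR, so this parses as account = 'ACC-104' OR (account = 'ACC-105' AND amount > 1573.37)

Fix: Add parentheses around the OR so the AND applies to both alternatives

Corrected query:
SELECT id, account, amount FROM transactions WHERE (account = 'ACC-104' OR account = 'ACC-105') AND amount > 1573.37

Result:
id | account | amount 
---+---------+--------
4  | ACC-105 | 3989.11
5  | ACC-105 | 2126.28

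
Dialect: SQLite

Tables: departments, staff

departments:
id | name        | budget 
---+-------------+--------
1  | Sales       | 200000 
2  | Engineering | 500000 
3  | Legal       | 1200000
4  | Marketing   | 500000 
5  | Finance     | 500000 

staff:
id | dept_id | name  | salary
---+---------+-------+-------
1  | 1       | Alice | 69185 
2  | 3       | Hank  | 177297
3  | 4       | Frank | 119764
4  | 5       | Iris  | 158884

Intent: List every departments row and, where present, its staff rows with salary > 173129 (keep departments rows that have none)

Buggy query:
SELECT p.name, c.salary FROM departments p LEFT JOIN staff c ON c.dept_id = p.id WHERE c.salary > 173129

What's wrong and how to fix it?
Bug: A WHERE condition on the right-hand table after LEFT JOIN drops unmatched parents

Fix: Move the right-table condition into the ON clause so unmatched parents are kept

Corrected query:
SELECT p.name, c.salary FROM departments p LEFT JOIN staff c ON c.dept_id = p.id AND c.salary > 173129

Result:
name        | salary
------------+-------
Sales       | NULL  
Engineering | NULL  
Legal       | 177297
Marketing   | NULL  
Finance     | NULL  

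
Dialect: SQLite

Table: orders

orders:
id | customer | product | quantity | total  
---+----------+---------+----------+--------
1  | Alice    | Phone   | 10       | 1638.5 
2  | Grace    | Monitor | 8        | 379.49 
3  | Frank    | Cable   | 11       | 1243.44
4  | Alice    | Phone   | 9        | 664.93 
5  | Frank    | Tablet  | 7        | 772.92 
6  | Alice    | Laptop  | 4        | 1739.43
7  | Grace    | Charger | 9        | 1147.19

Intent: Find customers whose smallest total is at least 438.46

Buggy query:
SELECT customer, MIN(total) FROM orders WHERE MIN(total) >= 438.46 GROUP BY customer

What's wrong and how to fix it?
Bug: MIN() in WHERE is a misuse of aggregate

Fix: Replace WHERE with HAVING after the GROUP BY

Corrected query:
SELECT customer, MIN(total) FROM orders GROUP BY customer HAVING MIN(total) >= 438.46

Result:
customer | MIN(total)
---------+-----------
Alice    | 664.93    
Frank    | 772.92    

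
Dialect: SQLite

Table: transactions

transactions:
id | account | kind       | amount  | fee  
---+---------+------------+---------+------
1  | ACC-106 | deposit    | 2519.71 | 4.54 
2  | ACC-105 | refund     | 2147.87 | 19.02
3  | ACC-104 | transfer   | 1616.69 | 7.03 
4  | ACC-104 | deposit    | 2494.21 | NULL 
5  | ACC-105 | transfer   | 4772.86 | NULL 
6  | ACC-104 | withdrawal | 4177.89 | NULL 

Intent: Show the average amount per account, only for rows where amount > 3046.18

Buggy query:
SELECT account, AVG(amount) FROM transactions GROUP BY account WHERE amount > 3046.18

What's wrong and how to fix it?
Bug: WHERE cannot follow GROUP BY

Fix: Place WHERE between FROM and GROUP BY

Corrected query:
SELECT account, AVG(amount) FROM transactions WHERE amount > 3046.18 GROUP BY account

Result:
account | AVG(amount)
--------+------------
ACC-104 | 4177.89    
ACC-105 | 4772.86    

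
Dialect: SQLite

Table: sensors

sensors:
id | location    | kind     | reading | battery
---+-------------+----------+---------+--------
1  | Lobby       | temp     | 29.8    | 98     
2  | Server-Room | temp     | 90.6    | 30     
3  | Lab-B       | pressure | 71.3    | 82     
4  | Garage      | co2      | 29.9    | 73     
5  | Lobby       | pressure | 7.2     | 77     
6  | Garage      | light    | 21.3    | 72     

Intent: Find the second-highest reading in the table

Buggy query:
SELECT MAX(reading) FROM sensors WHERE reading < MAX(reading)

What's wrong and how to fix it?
Bug: MAX(reading) on the right of the comparison is an aggregate-in-WHERE error

Fix: Put the inner MAX in a scalar subquery

Corrected query:
SELECT MAX(reading) FROM sensors WHERE reading < (SELECT MAX(reading) FROM sensors)

Result:
MAX(reading)
------------
71.3        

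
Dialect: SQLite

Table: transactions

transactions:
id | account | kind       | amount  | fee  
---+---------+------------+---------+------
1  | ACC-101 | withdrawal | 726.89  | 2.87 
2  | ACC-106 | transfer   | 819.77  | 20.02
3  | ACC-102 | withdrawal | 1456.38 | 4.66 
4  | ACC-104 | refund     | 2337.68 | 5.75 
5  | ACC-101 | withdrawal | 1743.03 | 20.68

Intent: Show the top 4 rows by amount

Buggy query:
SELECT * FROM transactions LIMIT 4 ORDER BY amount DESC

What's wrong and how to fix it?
Bug: LIMIT must come after ORDER BY

Fix: Swap the clauses: ORDER BY first, then LIMIT

Corrected query:
SELECT * FROM transactions ORDER BY amount DESC LIMIT 4

Result:
id | account | kind       | amount  | fee  
---+---------+------------+---------+------
4  | ACC-104 | refund     | 2337.68 | 5.75 
5  | ACC-101 | withdrawal | 1743.03 | 20.68
3  | ACC-102 | withdrawal | 1456.38 | 4.66 
2  | ACC-106 | transfer   | 819.77  | 20.02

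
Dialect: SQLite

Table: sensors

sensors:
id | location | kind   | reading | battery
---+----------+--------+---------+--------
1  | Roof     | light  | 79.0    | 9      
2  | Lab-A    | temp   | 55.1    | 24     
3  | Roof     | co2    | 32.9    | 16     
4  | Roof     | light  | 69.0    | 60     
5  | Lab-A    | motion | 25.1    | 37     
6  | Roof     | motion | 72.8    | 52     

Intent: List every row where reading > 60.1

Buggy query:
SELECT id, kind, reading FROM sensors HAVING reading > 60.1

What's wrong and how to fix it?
Bug: HAVING filters the output of aggregation, but this query has no GROUP BY and no aggregate functions, so SQLite rejects it (HAVING clause on a non-aggregate query); the condition here is per row

Fix: Use WHERE for row-level filtering

Corrected query:
SELECT id, kind, reading FROM sensors WHERE reading > 60.1

Result:
id | kind   | reading
---+--------+--------
1  | light  | 79     
4  | light  | 69     
6  | motion | 72.8   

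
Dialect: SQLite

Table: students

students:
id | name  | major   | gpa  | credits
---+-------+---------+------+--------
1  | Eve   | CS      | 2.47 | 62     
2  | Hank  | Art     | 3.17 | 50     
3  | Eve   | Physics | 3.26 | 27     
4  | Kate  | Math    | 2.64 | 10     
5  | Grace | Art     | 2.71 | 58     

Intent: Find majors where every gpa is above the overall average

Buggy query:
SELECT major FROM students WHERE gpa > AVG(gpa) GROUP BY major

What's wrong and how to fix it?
Bug: WHERE evaluates per row before aggregation, so AVG() is unavailable

Fix: Use a subquery for AVG and a HAVING MIN(...) filter so the condition holds for every row in the group

Corrected query:
SELECT major FROM students GROUP BY major HAVING MIN(gpa) > (SELECT AVG(gpa) FROM students)

Result:
major  
-------
Physics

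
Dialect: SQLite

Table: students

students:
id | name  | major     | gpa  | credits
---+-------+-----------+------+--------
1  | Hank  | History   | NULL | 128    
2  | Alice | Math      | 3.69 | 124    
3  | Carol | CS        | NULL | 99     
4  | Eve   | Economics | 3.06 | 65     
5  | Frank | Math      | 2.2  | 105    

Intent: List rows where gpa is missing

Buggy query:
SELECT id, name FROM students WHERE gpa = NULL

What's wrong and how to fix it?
Bug: Comparing to NULL with '=' never matches; NULL = NULL is unknown, not true

Fix: Replace '= NULL' with 'IS NULL'

Corrected query:
SELECT id, name FROM students WHERE gpa IS NULL

Result:
id | name 
---+------
1  | Hank 
3  | Carol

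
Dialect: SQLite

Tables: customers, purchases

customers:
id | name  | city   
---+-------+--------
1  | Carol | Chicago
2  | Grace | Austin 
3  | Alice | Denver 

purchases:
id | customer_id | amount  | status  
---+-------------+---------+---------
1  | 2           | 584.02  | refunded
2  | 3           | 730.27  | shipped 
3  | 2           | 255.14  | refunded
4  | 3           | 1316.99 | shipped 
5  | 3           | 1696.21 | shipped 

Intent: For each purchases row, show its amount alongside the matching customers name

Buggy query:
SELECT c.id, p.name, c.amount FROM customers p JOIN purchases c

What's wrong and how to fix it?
Bug: Missing join condition: each purchases row is matched to all customers rows instead of just its own

Fix: Add ON c.customer_id = p.id to the JOIN

Corrected query:
SELECT c.id, p.name, c.amount FROM customers p JOIN purchases c ON c.customer_id = p.id

Result:
id | name  | amount 
---+-------+--------
1  | Grace | 584.02 
2  | Alice | 730.27 
3  | Grace | 255.14 
4  | Alice | 1316.99
5  | Alice | 1696.21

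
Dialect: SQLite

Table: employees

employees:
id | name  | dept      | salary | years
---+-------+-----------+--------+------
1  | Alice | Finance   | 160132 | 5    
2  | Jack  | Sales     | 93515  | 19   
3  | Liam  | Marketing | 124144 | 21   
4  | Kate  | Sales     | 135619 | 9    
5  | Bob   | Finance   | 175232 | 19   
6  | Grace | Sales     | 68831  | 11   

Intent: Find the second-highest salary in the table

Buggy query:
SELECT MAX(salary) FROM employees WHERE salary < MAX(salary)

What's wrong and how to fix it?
Bug: MAX(salary) on the right of the comparison is an aggregate-in-WHERE error

Fix: Put the inner MAX in a scalar subquery

Corrected query:
SELECT MAX(salary) FROM employees WHERE salary < (SELECT MAX(salary) FROM employees)

Result:
MAX(salary)
-----------
160132     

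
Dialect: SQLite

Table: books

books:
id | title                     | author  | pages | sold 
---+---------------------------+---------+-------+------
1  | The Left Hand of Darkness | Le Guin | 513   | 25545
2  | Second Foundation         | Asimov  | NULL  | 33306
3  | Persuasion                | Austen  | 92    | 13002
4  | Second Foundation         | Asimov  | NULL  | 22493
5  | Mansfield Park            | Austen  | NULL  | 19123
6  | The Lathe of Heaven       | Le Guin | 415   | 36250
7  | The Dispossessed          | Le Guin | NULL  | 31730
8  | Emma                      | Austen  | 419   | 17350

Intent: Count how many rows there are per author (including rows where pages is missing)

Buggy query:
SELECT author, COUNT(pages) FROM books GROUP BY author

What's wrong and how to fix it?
Bug: COUNT(column) counts non-NULL values only; rows with NULL pages aren't counted

Fix: Replace COUNT(pages) with COUNT(*)

Corrected query:
SELECT author, COUNT(*) FROM books GROUP BY author

Result:
author  | COUNT(*)
--------+---------
Asimov  | 2       
Austen  | 3       
Le Guin | 3       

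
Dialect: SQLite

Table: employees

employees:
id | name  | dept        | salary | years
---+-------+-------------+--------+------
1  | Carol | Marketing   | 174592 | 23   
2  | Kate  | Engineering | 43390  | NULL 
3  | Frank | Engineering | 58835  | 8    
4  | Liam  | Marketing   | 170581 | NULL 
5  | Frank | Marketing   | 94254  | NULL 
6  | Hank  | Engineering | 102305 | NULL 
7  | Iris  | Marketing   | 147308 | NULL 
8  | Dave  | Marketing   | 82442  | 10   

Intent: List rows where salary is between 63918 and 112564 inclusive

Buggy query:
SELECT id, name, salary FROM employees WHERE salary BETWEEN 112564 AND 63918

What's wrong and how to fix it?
Bug: BETWEEN expects the lower bound first; with 112564 AND 63918 the range is empty

Fix: Write BETWEEN 63918 AND 112564

Corrected query:
SELECT id, name, salary FROM employees WHERE salary BETWEEN 63918 AND 112564

Result:
id | name  | salary
---+-------+-------
5  | Frank | 94254 
6  | Hank  | 102305
8  | Dave  | 82442 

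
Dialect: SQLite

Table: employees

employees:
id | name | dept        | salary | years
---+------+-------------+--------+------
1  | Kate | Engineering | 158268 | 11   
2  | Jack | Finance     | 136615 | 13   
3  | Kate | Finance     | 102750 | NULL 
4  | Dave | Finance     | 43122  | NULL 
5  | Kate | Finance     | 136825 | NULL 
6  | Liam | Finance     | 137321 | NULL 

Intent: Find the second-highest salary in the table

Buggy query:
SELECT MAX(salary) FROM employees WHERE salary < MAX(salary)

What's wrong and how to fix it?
Bug: The inner MAX is an aggregate inside WHERE, which is not allowed

Fix: Put the inner MAX in a scalar subquery

Corrected query:
SELECT MAX(salary) FROM employees WHERE salary < (SELECT MAX(salary) FROM employees)

Result:
MAX(salary)
-----------
137321     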